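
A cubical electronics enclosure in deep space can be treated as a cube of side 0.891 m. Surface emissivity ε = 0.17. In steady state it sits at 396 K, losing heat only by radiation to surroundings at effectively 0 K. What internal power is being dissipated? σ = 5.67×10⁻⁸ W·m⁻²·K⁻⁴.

P ≈ 1130 W

Steady state: P = εσA T⁴.
A = 6L² = 4.763 m²; T⁴ = (396)⁴ = 2.459×10¹⁰ K⁴.
P = 0.17 × 5.67×10⁻⁸ × 4.763 × 2.459×10¹⁰.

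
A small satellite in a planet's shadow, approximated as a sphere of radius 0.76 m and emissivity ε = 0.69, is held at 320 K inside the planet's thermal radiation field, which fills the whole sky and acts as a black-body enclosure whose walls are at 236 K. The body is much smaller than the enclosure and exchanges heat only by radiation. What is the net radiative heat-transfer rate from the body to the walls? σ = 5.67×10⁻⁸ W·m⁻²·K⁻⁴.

For a small grey body in a large enclosure: P_net = εσA(T_body⁴ − T_wall⁴).
A = 4πr² = 7.258 m²; T_body⁴ − T_wall⁴ = 1.049×10¹⁰ − 3.102×10⁹ = 7.384×10⁹ K⁴.
|P_net| = 0.69·5.67×10⁻⁸·7.258·7.384×10⁹.

P_net ≈ 2100 W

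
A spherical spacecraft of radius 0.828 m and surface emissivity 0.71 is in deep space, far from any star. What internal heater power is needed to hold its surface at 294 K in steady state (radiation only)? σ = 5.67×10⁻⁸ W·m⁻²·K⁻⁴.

P = εσ·4πr²·T⁴.
4πr² = 8.615 m²; T⁴ = 7.471×10⁹ K⁴.
P = 0.71·5.67×10⁻⁸·8.615·7.471×10⁹.

P ≈ 2590 W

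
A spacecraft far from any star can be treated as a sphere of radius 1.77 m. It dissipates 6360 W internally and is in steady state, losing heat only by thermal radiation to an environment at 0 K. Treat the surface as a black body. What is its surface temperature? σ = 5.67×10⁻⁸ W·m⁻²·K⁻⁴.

Steady state: internal power = radiated power, P = εσA T⁴.
Radiating area A = 4πr² = 39.37 m².
T⁴ = P/(εσA) = 6360/(1.0·5.67×10⁻⁸·39.37) = 2.849×10⁹ K⁴.
T = (2.849×10⁹)^(1/4).

T ≈ 231 K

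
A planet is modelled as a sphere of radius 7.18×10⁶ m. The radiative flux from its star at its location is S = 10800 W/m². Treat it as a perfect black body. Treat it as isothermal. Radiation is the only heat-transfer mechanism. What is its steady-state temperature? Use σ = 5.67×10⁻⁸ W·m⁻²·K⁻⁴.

T ≈ 467 K

At equilibrium, absorbed power = emitted power.
Absorbing cross-section = πr² = 1.620×10¹⁴ m²; emitting surface = 4πr² = 6.478×10¹⁴ m² (ratio 4).
S·A_cross = εσ·A_surf·T⁴  ⇒  T⁴ = S/(4σ).
T⁴ = 1.00·10800/(4·5.67×10⁻⁸) = 4.762×10¹⁰ K⁴.
T = (4.762×10¹⁰)^(1/4).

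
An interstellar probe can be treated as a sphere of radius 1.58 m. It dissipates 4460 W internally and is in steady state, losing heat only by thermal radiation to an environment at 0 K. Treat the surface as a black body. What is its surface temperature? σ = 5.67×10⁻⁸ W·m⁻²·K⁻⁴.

T ≈ 224 K

Steady state: internal power = radiated power, P = εσA T⁴.
Radiating area A = 4πr² = 31.37 m².
T⁴ = P/(εσA) = 4460/(1.0·5.67×10⁻⁸·31.37) = 2.507×10⁹ K⁴.
T = (2.507×10⁹)^(1/4).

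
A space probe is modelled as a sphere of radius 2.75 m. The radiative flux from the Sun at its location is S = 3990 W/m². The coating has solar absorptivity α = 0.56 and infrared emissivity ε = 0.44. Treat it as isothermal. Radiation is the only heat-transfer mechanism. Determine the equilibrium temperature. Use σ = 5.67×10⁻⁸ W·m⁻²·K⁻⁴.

At equilibrium, absorbed power = emitted power.
Absorbing cross-section = πr² = 23.76 m²; emitting surface = 4πr² = 95.03 m² (ratio 4).
αS·A_cross = εσ·A_surf·T⁴  ⇒  T⁴ = αS/(ε·4σ).
T⁴ = 0.560·3990/(0.44·4·5.67×10⁻⁸) = 2.239×10¹⁰ K⁴.
T = (2.239×10¹⁰)^(1/4).

T ≈ 387 K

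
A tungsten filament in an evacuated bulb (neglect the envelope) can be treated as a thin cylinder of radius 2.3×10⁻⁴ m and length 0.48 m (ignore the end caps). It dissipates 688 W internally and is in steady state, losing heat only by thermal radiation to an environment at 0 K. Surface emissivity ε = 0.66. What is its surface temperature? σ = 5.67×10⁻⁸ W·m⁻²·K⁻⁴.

Steady state: internal power = radiated power, P = εσA T⁴.
Radiating area A = 2πrL = 6.937×10⁻⁴ m².
T⁴ = P/(εσA) = 688/(0.66·5.67×10⁻⁸·6.937×10⁻⁴) = 2.650×10¹³ K⁴.
T = (2.650×10¹³)^(1/4).

T ≈ 2270 K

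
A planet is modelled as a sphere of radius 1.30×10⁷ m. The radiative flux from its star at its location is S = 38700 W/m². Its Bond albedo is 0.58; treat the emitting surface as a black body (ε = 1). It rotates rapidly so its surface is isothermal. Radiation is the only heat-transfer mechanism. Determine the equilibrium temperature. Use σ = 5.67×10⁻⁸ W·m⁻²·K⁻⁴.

At equilibrium, absorbed power = emitted power.
Absorbing cross-section = πr² = 5.309×10¹⁴ m²; emitting surface = 4πr² = 2.124×10¹⁵ m² (ratio 4).
(1−a)S·A_cross = εσ·A_surf·T⁴  ⇒  T⁴ = (1−a)S/(4σ).
T⁴ = 0.420·38700/(4·5.67×10⁻⁸) = 7.167×10¹⁰ K⁴.
T = (7.167×10¹⁰)^(1/4).

T ≈ 517 K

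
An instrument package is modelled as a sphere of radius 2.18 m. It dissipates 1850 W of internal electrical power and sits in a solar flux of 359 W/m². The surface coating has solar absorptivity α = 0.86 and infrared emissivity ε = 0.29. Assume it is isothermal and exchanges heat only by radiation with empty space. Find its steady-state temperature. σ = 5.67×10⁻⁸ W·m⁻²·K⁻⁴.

T ≈ 285 K

At steady state, absorbed solar power + internal power = radiated power.
Absorbed: α·S·A_cross = 0.86·359·14.93 = 4610 W (cross-section πr²).
Total input = 4610 + 1850 = 6460 W.
Radiated: εσ·A_surf·T⁴ with A_surf = 4πr² = 59.72 m².
T⁴ = 6460/(0.29·5.67×10⁻⁸·59.72) = 6.578×10⁹ K⁴.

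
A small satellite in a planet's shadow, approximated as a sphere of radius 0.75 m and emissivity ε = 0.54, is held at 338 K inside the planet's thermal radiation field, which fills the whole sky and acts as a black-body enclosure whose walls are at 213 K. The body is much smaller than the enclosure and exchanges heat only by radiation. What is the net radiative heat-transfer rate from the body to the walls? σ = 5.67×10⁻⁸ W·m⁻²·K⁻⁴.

P_net ≈ 2380 W

For a small grey body in a large enclosure: P_net = εσA(T_body⁴ − T_wall⁴).
A = 4πr² = 7.069 m²; T_body⁴ − T_wall⁴ = 1.305×10¹⁰ − 2.058×10⁹ = 1.099×10¹⁰ K⁴.
|P_net| = 0.54·5.67×10⁻⁸·7.069·1.099×10¹⁰.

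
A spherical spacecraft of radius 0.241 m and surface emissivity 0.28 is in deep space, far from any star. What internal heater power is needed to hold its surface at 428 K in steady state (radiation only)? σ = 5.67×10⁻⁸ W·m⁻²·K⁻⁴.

P = εσ·4πr²·T⁴.
4πr² = 0.7299 m²; T⁴ = 3.356×10¹⁰ K⁴.
P = 0.28·5.67×10⁻⁸·0.7299·3.356×10¹⁰.

P ≈ 389 W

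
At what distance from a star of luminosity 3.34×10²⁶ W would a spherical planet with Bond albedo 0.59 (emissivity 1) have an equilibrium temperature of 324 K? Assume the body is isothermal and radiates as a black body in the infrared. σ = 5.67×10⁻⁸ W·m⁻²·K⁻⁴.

d ≈ 6.60×10¹⁰ m

For an isothermal black-emitting sphere, (1−a)S·πr² = σ·4πr²·T⁴ ⇒ S = 4σT⁴/(1−a).
S = 4·5.67×10⁻⁸·(324)⁴/0.410 = 6096 W/m².
Flux falls as S = L/(4πd²), so d = √(L/(4πS)) = √(3.34×10²⁶/(4π·6096)).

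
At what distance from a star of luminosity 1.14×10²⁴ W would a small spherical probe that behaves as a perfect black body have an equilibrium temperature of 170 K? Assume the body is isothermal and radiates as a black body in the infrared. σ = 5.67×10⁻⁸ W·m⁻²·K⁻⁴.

d ≈ 2.19×10¹⁰ m

For an isothermal black-emitting sphere, (1−a)S·πr² = σ·4πr²·T⁴ ⇒ S = 4σT⁴/(1−a).
S = 4·5.67×10⁻⁸·(170)⁴/1.00 = 189.4 W/m².
Flux falls as S = L/(4πd²), so d = √(L/(4πS)) = √(1.14×10²⁴/(4π·189.4)).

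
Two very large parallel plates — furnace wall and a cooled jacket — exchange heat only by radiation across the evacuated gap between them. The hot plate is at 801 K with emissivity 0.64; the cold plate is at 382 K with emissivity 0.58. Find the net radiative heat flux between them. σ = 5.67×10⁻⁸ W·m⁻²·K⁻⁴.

For two infinite grey parallel plates, q = σ(T₁⁴ − T₂⁴)/(1/ε₁ + 1/ε₂ − 1).
T₁⁴ − T₂⁴ = 4.117×10¹¹ − 2.129×10¹⁰ = 3.904×10¹¹ K⁴.
1/ε₁ + 1/ε₂ − 1 = 1.562 + 1.724 − 1 = 2.287.
q = 5.67×10⁻⁸ × 3.904×10¹¹ / 2.287.

q ≈ 9680 W/m²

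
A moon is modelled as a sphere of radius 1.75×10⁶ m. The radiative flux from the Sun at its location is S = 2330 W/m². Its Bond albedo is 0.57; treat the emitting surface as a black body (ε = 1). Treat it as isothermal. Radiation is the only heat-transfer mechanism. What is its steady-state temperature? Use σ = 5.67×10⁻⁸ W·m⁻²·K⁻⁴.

At equilibrium, absorbed power = emitted power.
Absorbing cross-section = πr² = 9.621×10¹² m²; emitting surface = 4πr² = 3.848×10¹³ m² (ratio 4).
(1−a)S·A_cross = εσ·A_surf·T⁴  ⇒  T⁴ = (1−a)S/(4σ).
T⁴ = 0.430·2330/(4·5.67×10⁻⁸) = 4.418×10⁹ K⁴.
T = (4.418×10⁹)^(1/4).

T ≈ 258 K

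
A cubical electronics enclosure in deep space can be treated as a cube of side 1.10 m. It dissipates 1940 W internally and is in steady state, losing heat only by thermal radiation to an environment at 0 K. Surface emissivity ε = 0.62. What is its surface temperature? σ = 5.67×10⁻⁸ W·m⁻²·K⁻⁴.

T ≈ 295 K

Steady state: internal power = radiated power, P = εσA T⁴.
Radiating area A = 6L² = 7.260 m².
T⁴ = P/(εσA) = 1940/(0.62·5.67×10⁻⁸·7.260) = 7.601×10⁹ K⁴.
T = (7.601×10⁹)^(1/4).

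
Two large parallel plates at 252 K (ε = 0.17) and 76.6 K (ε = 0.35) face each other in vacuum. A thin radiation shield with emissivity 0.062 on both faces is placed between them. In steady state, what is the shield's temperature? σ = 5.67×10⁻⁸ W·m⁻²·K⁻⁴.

T_s ≈ 208 K

In steady state the net flux on the hot side equals that on the cold side.
σ(T₁⁴−T_s⁴)/D₁ = σ(T_s⁴−T₂⁴)/D₂, with D₁ = 1/ε₁+1/ε_s−1 = 21.01, D₂ = 1/ε_s+1/ε₂−1 = 17.99.
Solve for T_s⁴: T_s⁴ = (D₂·T₁⁴ + D₁·T₂⁴)/(D₁+D₂) = 1.879×10⁹ K⁴.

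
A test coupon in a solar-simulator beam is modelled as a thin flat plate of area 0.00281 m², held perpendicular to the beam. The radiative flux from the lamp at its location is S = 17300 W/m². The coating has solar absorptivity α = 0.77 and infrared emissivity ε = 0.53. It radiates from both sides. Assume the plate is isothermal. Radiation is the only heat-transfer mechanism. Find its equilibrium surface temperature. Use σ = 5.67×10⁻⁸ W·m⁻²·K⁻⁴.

T ≈ 686 K

At equilibrium, absorbed power = emitted power.
Absorbing cross-section = A = 0.002810 m²; emitting surface = 2A = 0.005620 m² (ratio 2).
αS·A_cross = εσ·A_surf·T⁴  ⇒  T⁴ = αS/(ε·2σ).
T⁴ = 0.770·17300/(0.53·2·5.67×10⁻⁸) = 2.216×10¹¹ K⁴.
T = (2.216×10¹¹)^(1/4).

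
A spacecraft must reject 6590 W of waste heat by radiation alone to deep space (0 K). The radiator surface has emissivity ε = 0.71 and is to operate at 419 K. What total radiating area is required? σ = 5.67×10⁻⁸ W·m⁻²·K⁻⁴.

P = εσA T⁴ ⇒ A = P/(εσT⁴).
T⁴ = 3.082×10¹⁰ K⁴.
A = 6590/(0.71 × 5.67×10⁻⁸ × 3.082×10¹⁰).

A ≈ 5.31 m²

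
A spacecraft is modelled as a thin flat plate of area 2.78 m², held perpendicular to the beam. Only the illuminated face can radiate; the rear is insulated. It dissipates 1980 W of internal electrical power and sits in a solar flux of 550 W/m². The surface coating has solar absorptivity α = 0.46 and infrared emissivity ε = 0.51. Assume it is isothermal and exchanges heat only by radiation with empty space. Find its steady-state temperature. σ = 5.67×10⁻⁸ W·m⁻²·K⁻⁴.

At steady state, absorbed solar power + internal power = radiated power.
Absorbed: α·S·A_cross = 0.46·550·2.780 = 703.3 W (cross-section A).
Total input = 703.3 + 1980 = 2683 W.
Radiated: εσ·A_surf·T⁴ with A_surf = A = 2.780 m².
T⁴ = 2683/(0.51·5.67×10⁻⁸·2.780) = 3.338×10¹⁰ K⁴.

T ≈ 427 K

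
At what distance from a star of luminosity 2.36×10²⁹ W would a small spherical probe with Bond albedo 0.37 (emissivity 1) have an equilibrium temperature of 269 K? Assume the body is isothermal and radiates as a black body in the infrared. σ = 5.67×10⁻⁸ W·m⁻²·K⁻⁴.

d ≈ 3.16×10¹² m

For an isothermal black-emitting sphere, (1−a)S·πr² = σ·4πr²·T⁴ ⇒ S = 4σT⁴/(1−a).
S = 4·5.67×10⁻⁸·(269)⁴/0.630 = 1885 W/m².
Flux falls as S = L/(4πd²), so d = √(L/(4πS)) = √(2.36×10²⁹/(4π·1885)).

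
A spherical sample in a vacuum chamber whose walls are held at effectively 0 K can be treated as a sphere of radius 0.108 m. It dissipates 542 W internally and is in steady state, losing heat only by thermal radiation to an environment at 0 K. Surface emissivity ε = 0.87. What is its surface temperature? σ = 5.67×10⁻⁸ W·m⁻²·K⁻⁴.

Steady state: internal power = radiated power, P = εσA T⁴.
Radiating area A = 4πr² = 0.1466 m².
T⁴ = P/(εσA) = 542/(0.87·5.67×10⁻⁸·0.1466) = 7.496×10¹⁰ K⁴.
T = (7.496×10¹⁰)^(1/4).

T ≈ 523 K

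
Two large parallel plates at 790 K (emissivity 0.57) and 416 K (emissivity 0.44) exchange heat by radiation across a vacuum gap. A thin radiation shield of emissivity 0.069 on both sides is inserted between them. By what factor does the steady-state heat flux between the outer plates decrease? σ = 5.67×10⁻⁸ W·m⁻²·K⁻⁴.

Without shield: q₀ = σΔ(T⁴)/(1/ε₁+1/ε₂−1) with denominator 3.027.
With shield the two gaps are in series; the resistances add: (1/ε₁+1/ε_s−1)+(1/ε_s+1/ε₂−1) = 15.25+15.77 = 31.01.
Heat-flux ratio q₀/q = 31.01/3.027.

factor ≈ 10.2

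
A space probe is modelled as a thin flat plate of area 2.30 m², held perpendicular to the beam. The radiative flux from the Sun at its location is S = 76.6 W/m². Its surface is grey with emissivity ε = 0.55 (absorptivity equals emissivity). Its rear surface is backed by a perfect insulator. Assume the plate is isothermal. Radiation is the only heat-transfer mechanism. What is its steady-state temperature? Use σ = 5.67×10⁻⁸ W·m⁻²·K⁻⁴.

T ≈ 192 K

At equilibrium, absorbed power = emitted power.
Absorbing cross-section = A = 2.300 m²; emitting surface = A = 2.300 m² (ratio 1).
εS·A_cross = εσ·A_surf·T⁴  ⇒  T⁴ = S/(1σ)   (ε cancels).
T⁴ = 76.6/(1·5.67×10⁻⁸) = 1.351×10⁹ K⁴.
T = (1.351×10⁹)^(1/4).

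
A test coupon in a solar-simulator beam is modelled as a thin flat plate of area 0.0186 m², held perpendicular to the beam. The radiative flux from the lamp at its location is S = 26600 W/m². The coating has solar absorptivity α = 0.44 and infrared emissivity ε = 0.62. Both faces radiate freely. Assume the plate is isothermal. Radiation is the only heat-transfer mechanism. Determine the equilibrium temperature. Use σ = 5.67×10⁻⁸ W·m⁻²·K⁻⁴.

At equilibrium, absorbed power = emitted power.
Absorbing cross-section = A = 0.01860 m²; emitting surface = 2A = 0.03720 m² (ratio 2).
αS·A_cross = εσ·A_surf·T⁴  ⇒  T⁴ = αS/(ε·2σ).
T⁴ = 0.440·26600/(0.62·2·5.67×10⁻⁸) = 1.665×10¹¹ K⁴.
T = (1.665×10¹¹)^(1/4).

T ≈ 639 K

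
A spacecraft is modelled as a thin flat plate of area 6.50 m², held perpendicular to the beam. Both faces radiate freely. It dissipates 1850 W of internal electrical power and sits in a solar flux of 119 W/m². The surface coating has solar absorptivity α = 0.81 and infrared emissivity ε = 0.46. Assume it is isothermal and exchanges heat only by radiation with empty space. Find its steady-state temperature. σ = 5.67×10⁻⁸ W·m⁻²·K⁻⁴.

T ≈ 292 K

At steady state, absorbed solar power + internal power = radiated power.
Absorbed: α·S·A_cross = 0.81·119·6.500 = 626.5 W (cross-section A).
Total input = 626.5 + 1850 = 2477 W.
Radiated: εσ·A_surf·T⁴ with A_surf = 2A = 13.00 m².
T⁴ = 2477/(0.46·5.67×10⁻⁸·13.00) = 7.304×10⁹ K⁴.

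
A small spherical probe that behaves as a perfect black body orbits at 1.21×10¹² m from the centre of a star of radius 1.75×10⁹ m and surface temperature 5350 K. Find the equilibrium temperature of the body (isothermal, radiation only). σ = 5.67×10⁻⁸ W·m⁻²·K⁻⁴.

T ≈ 144 K

The star's surface emits σT_*⁴; at distance d the flux is S = σT_*⁴(R_*/d)².
S = 5.67×10⁻⁸·(5350)⁴·(1.75×10⁹/1.21×10¹²)² = 97.16 W/m².
For an isothermal sphere T⁴ = (1−a)S/(4σ) = 4.284×10⁸ K⁴.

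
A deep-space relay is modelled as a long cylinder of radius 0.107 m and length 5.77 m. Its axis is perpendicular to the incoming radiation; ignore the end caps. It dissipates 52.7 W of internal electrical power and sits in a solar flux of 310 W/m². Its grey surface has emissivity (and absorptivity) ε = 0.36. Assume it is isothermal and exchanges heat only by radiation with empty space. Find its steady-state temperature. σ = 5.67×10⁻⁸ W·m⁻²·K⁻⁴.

T ≈ 221 K

At steady state, absorbed solar power + internal power = radiated power.
Absorbed: α·S·A_cross = 0.36·310·1.235 = 137.8 W (cross-section 2rL).
Total input = 137.8 + 52.7 = 190.5 W.
Radiated: εσ·A_surf·T⁴ with A_surf = 2πrL = 3.879 m².
T⁴ = 190.5/(0.36·5.67×10⁻⁸·3.879) = 2.406×10⁹ K⁴.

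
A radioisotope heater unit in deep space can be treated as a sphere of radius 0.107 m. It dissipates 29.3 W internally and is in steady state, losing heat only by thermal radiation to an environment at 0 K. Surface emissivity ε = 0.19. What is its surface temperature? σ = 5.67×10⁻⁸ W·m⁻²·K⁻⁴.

Steady state: internal power = radiated power, P = εσA T⁴.
Radiating area A = 4πr² = 0.1439 m².
T⁴ = P/(εσA) = 29.3/(0.19·5.67×10⁻⁸·0.1439) = 1.890×10¹⁰ K⁴.
T = (1.890×10¹⁰)^(1/4).

T ≈ 371 K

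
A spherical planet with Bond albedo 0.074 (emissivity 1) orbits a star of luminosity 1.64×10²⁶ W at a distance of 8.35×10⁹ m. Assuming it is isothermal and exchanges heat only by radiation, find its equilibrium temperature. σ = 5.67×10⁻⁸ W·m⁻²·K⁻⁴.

T ≈ 935 K

First find the stellar flux at distance d: S = L/(4πd²) = 1.64×10²⁶/(4π·(8.35×10⁹)²) = 1.872×10⁵ W/m².
For an isothermal sphere, absorbed (1−a)S·πr² = emitted σ·4πr²·T⁴, so T⁴ = (1−a)S/(4σ).
T⁴ = 0.926·1.872×10⁵/(4·5.67×10⁻⁸) = 7.642×10¹¹ K⁴.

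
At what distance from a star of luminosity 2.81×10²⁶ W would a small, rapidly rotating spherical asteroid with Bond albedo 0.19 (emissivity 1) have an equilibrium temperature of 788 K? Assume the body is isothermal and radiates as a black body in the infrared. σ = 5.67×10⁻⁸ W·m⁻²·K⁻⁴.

For an isothermal black-emitting sphere, (1−a)S·πr² = σ·4πr²·T⁴ ⇒ S = 4σT⁴/(1−a).
S = 4·5.67×10⁻⁸·(788)⁴/0.810 = 1.080×10⁵ W/m².
Flux falls as S = L/(4πd²), so d = √(L/(4πS)) = √(2.81×10²⁶/(4π·1.080×10⁵)).

d ≈ 1.44×10¹⁰ m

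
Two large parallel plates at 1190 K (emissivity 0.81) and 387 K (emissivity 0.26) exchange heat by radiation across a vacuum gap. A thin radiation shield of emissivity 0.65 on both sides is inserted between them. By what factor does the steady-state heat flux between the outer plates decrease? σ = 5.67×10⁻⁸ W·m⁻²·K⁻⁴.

factor ≈ 1.51

Without shield: q₀ = σΔ(T⁴)/(1/ε₁+1/ε₂−1) with denominator 4.081.
With shield the two gaps are in series; the resistances add: (1/ε₁+1/ε_s−1)+(1/ε_s+1/ε₂−1) = 1.773+4.385 = 6.158.
Heat-flux ratio q₀/q = 6.158/4.081.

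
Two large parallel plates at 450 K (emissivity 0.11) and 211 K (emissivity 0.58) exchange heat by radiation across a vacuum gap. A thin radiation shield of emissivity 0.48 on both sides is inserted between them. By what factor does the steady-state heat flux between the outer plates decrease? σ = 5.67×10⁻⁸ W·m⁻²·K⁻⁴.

Without shield: q₀ = σΔ(T⁴)/(1/ε₁+1/ε₂−1) with denominator 9.815.
With shield the two gaps are in series; the resistances add: (1/ε₁+1/ε_s−1)+(1/ε_s+1/ε₂−1) = 10.17+2.807 = 12.98.
Heat-flux ratio q₀/q = 12.98/9.815.

factor ≈ 1.32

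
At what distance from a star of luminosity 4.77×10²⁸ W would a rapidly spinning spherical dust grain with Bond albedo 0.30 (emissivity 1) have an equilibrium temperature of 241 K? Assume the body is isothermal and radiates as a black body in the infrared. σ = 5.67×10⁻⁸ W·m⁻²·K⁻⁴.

For an isothermal black-emitting sphere, (1−a)S·πr² = σ·4πr²·T⁴ ⇒ S = 4σT⁴/(1−a).
S = 4·5.67×10⁻⁸·(241)⁴/0.700 = 1093 W/m².
Flux falls as S = L/(4πd²), so d = √(L/(4πS)) = √(4.77×10²⁸/(4π·1093)).

d ≈ 1.86×10¹² m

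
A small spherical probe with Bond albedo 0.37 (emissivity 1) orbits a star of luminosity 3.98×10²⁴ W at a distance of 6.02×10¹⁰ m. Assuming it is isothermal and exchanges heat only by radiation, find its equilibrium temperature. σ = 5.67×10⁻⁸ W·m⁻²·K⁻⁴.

First find the stellar flux at distance d: S = L/(4πd²) = 3.98×10²⁴/(4π·(6.02×10¹⁰)²) = 87.39 W/m².
For an isothermal sphere, absorbed (1−a)S·πr² = emitted σ·4πr²·T⁴, so T⁴ = (1−a)S/(4σ).
T⁴ = 0.630·87.39/(4·5.67×10⁻⁸) = 2.428×10⁸ K⁴.

T ≈ 125 K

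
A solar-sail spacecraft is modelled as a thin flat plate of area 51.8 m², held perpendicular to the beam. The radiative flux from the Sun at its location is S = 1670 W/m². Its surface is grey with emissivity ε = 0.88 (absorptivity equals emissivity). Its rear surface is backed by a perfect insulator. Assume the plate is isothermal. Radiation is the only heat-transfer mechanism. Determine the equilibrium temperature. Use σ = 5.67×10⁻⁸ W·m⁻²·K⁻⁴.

T ≈ 414 K

At equilibrium, absorbed power = emitted power.
Absorbing cross-section = A = 51.80 m²; emitting surface = A = 51.80 m² (ratio 1).
εS·A_cross = εσ·A_surf·T⁴  ⇒  T⁴ = S/(1σ)   (ε cancels).
T⁴ = 1670/(1·5.67×10⁻⁸) = 2.945×10¹⁰ K⁴.
T = (2.945×10¹⁰)^(1/4).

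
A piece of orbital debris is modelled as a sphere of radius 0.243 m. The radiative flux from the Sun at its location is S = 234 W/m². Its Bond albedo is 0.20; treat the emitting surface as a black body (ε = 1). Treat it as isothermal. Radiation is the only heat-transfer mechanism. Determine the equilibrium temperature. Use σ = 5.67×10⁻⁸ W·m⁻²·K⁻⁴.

T ≈ 169 K

At equilibrium, absorbed power = emitted power.
Absorbing cross-section = πr² = 0.1855 m²; emitting surface = 4πr² = 0.7420 m² (ratio 4).
(1−a)S·A_cross = εσ·A_surf·T⁴  ⇒  T⁴ = (1−a)S/(4σ).
T⁴ = 0.800·234/(4·5.67×10⁻⁸) = 8.254×10⁸ K⁴.
T = (8.254×10⁸)^(1/4).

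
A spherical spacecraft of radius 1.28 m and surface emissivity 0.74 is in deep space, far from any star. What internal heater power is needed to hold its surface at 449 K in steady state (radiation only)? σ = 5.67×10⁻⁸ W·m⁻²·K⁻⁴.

P = εσ·4πr²·T⁴.
4πr² = 20.59 m²; T⁴ = 4.064×10¹⁰ K⁴.
P = 0.74·5.67×10⁻⁸·20.59·4.064×10¹⁰.

P ≈ 35100 W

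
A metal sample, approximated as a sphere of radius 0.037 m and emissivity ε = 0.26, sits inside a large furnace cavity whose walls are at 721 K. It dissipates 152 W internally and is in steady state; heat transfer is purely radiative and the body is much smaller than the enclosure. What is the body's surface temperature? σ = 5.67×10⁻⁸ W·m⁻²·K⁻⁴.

T ≈ 966 K

For a small grey body in a large enclosure, net radiated power = εσA(T⁴ − T_w⁴).
Steady state: P = εσA(T⁴ − T_w⁴) with A = 4πr² = 0.01720 m².
T⁴ = P/(εσA) + T_w⁴ = 152/(0.26·5.67×10⁻⁸·0.01720) + (721)⁴
    = 5.993×10¹¹ + 2.702×10¹¹ = 8.696×10¹¹ K⁴.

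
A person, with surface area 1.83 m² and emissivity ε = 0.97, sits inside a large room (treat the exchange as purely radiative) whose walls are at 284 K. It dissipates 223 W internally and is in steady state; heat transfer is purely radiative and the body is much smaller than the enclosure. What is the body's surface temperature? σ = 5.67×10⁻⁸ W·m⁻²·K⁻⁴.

For a small grey body in a large enclosure, net radiated power = εσA(T⁴ − T_w⁴).
Steady state: P = εσA(T⁴ − T_w⁴) with A = 1.83 m².
T⁴ = P/(εσA) + T_w⁴ = 223/(0.97·5.67×10⁻⁸·1.830) + (284)⁴
    = 2.216×10⁹ + 6.505×10⁹ = 8.721×10⁹ K⁴.

T ≈ 306 K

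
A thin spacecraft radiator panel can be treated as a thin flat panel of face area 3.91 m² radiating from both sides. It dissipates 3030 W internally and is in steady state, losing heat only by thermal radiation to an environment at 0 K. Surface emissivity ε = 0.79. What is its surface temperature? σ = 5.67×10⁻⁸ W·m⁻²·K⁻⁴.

T ≈ 305 K

Steady state: internal power = radiated power, P = εσA T⁴.
Radiating area A = 2·3.91 = 7.820 m².
T⁴ = P/(εσA) = 3030/(0.79·5.67×10⁻⁸·7.820) = 8.650×10⁹ K⁴.
T = (8.650×10⁹)^(1/4).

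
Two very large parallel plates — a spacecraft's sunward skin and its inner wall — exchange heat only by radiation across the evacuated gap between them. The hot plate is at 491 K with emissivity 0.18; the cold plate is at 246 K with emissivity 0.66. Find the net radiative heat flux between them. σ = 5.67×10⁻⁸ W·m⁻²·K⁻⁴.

q ≈ 509 W/m²

For two infinite grey parallel plates, q = σ(T₁⁴ − T₂⁴)/(1/ε₁ + 1/ε₂ − 1).
T₁⁴ − T₂⁴ = 5.812×10¹⁰ − 3.662×10⁹ = 5.446×10¹⁰ K⁴.
1/ε₁ + 1/ε₂ − 1 = 5.556 + 1.515 − 1 = 6.071.
q = 5.67×10⁻⁸ × 5.446×10¹⁰ / 6.071.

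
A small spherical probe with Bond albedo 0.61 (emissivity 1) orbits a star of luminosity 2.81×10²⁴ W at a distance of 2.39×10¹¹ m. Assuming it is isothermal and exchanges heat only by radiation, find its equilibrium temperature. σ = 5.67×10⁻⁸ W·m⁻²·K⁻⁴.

T ≈ 50.9 K

First find the stellar flux at distance d: S = L/(4πd²) = 2.81×10²⁴/(4π·(2.39×10¹¹)²) = 3.915 W/m².
For an isothermal sphere, absorbed (1−a)S·πr² = emitted σ·4πr²·T⁴, so T⁴ = (1−a)S/(4σ).
T⁴ = 0.390·3.915/(4·5.67×10⁻⁸) = 6.732×10⁶ K⁴.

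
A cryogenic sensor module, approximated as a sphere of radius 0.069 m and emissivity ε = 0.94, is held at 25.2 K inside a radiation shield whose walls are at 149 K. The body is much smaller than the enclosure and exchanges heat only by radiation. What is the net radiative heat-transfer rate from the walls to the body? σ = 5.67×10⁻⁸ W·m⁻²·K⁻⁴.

P_net ≈ 1.57 W

For a small grey body in a large enclosure: P_net = εσA(T_body⁴ − T_wall⁴).
A = 4πr² = 0.05983 m²; T_body⁴ − T_wall⁴ = 4.033×10⁵ − 4.929×10⁸ = -4.925×10⁸ K⁴.
|P_net| = 0.94·5.67×10⁻⁸·0.05983·4.925×10⁸.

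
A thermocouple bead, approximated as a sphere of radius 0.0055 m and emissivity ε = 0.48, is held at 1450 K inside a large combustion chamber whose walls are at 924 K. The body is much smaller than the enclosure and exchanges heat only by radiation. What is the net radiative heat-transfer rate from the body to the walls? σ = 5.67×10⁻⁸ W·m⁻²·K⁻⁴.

For a small grey body in a large enclosure: P_net = εσA(T_body⁴ − T_wall⁴).
A = 4πr² = 3.801×10⁻⁴ m²; T_body⁴ − T_wall⁴ = 4.421×10¹² − 7.289×10¹¹ = 3.692×10¹² K⁴.
|P_net| = 0.48·5.67×10⁻⁸·3.801×10⁻⁴·3.692×10¹².

P_net ≈ 38.2 W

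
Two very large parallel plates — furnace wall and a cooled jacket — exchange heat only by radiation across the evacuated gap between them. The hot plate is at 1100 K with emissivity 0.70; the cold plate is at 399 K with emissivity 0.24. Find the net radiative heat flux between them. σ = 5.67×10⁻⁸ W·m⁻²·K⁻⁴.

q ≈ 17800 W/m²

For two infinite grey parallel plates, q = σ(T₁⁴ − T₂⁴)/(1/ε₁ + 1/ε₂ − 1).
T₁⁴ − T₂⁴ = 1.464×10¹² − 2.534×10¹⁰ = 1.439×10¹² K⁴.
1/ε₁ + 1/ε₂ − 1 = 1.429 + 4.167 − 1 = 4.595.
q = 5.67×10⁻⁸ × 1.439×10¹² / 4.595.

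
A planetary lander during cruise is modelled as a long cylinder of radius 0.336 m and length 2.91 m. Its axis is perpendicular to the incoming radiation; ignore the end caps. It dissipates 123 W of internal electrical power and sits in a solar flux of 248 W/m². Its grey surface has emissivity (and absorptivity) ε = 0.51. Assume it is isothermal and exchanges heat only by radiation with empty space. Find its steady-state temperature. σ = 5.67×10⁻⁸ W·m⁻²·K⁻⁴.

T ≈ 214 K

At steady state, absorbed solar power + internal power = radiated power.
Absorbed: α·S·A_cross = 0.51·248·1.956 = 247.3 W (cross-section 2rL).
Total input = 247.3 + 123 = 370.3 W.
Radiated: εσ·A_surf·T⁴ with A_surf = 2πrL = 6.143 m².
T⁴ = 370.3/(0.51·5.67×10⁻⁸·6.143) = 2.085×10⁹ K⁴.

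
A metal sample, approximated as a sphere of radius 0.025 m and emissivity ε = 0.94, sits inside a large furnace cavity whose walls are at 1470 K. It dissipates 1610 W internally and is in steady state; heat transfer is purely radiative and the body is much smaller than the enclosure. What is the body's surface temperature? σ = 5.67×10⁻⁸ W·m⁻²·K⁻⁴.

T ≈ 1710 K

For a small grey body in a large enclosure, net radiated power = εσA(T⁴ − T_w⁴).
Steady state: P = εσA(T⁴ − T_w⁴) with A = 4πr² = 0.007854 m².
T⁴ = P/(εσA) + T_w⁴ = 1610/(0.94·5.67×10⁻⁸·0.007854) + (1470)⁴
    = 3.846×10¹² + 4.669×10¹² = 8.516×10¹² K⁴.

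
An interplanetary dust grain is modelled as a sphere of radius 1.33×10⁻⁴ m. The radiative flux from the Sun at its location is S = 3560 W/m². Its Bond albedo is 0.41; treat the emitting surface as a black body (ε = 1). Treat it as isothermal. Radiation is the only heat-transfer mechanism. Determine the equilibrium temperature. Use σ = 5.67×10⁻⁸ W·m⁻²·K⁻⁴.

At equilibrium, absorbed power = emitted power.
Absorbing cross-section = πr² = 5.557×10⁻⁸ m²; emitting surface = 4πr² = 2.223×10⁻⁷ m² (ratio 4).
(1−a)S·A_cross = εσ·A_surf·T⁴  ⇒  T⁴ = (1−a)S/(4σ).
T⁴ = 0.590·3560/(4·5.67×10⁻⁸) = 9.261×10⁹ K⁴.
T = (9.261×10⁹)^(1/4).

T ≈ 310 K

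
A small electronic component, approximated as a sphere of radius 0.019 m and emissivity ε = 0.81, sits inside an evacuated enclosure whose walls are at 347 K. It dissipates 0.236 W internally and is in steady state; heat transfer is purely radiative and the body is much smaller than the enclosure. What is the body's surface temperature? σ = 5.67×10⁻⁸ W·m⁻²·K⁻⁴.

For a small grey body in a large enclosure, net radiated power = εσA(T⁴ − T_w⁴).
Steady state: P = εσA(T⁴ − T_w⁴) with A = 4πr² = 0.004536 m².
T⁴ = P/(εσA) + T_w⁴ = 0.236/(0.81·5.67×10⁻⁸·0.004536) + (347)⁴
    = 1.133×10⁹ + 1.450×10¹⁰ = 1.563×10¹⁰ K⁴.

T ≈ 354 K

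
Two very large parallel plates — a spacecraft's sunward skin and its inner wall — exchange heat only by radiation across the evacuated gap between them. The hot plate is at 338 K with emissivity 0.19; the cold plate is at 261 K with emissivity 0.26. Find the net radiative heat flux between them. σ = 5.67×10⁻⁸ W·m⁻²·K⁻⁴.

q ≈ 58.8 W/m²

For two infinite grey parallel plates, q = σ(T₁⁴ − T₂⁴)/(1/ε₁ + 1/ε₂ − 1).
T₁⁴ − T₂⁴ = 1.305×10¹⁰ − 4.640×10⁹ = 8.411×10⁹ K⁴.
1/ε₁ + 1/ε₂ − 1 = 5.263 + 3.846 − 1 = 8.109.
q = 5.67×10⁻⁸ × 8.411×10⁹ / 8.109.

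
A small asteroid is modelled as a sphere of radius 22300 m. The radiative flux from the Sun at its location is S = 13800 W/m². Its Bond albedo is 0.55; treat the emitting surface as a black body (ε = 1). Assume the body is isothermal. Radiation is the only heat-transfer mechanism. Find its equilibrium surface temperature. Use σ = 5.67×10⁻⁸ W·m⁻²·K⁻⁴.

T ≈ 407 K

At equilibrium, absorbed power = emitted power.
Absorbing cross-section = πr² = 1.562×10⁹ m²; emitting surface = 4πr² = 6.249×10⁹ m² (ratio 4).
(1−a)S·A_cross = εσ·A_surf·T⁴  ⇒  T⁴ = (1−a)S/(4σ).
T⁴ = 0.450·13800/(4·5.67×10⁻⁸) = 2.738×10¹⁰ K⁴.
T = (2.738×10¹⁰)^(1/4).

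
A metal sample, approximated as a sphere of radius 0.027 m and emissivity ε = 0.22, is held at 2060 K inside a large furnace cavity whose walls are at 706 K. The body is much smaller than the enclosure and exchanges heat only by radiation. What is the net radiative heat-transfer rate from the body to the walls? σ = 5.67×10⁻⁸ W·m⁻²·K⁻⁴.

For a small grey body in a large enclosure: P_net = εσA(T_body⁴ − T_wall⁴).
A = 4πr² = 0.009161 m²; T_body⁴ − T_wall⁴ = 1.801×10¹³ − 2.484×10¹¹ = 1.776×10¹³ K⁴.
|P_net| = 0.22·5.67×10⁻⁸·0.009161·1.776×10¹³.

P_net ≈ 2030 W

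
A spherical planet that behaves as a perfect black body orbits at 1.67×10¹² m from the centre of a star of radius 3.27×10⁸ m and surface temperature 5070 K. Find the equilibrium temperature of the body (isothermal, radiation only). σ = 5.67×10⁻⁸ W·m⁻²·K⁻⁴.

The star's surface emits σT_*⁴; at distance d the flux is S = σT_*⁴(R_*/d)².
S = 5.67×10⁻⁸·(5070)⁴·(3.27×10⁸/1.67×10¹²)² = 1.436 W/m².
For an isothermal sphere T⁴ = (1−a)S/(4σ) = 6.333×10⁶ K⁴.

T ≈ 50.2 K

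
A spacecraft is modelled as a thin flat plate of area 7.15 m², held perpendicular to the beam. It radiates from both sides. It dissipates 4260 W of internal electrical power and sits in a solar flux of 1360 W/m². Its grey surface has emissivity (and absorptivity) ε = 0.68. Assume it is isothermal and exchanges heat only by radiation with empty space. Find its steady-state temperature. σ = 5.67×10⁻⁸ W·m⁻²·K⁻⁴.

T ≈ 375 K

At steady state, absorbed solar power + internal power = radiated power.
Absorbed: α·S·A_cross = 0.68·1360·7.150 = 6612 W (cross-section A).
Total input = 6612 + 4260 = 10870 W.
Radiated: εσ·A_surf·T⁴ with A_surf = 2A = 14.30 m².
T⁴ = 10870/(0.68·5.67×10⁻⁸·14.30) = 1.972×10¹⁰ K⁴.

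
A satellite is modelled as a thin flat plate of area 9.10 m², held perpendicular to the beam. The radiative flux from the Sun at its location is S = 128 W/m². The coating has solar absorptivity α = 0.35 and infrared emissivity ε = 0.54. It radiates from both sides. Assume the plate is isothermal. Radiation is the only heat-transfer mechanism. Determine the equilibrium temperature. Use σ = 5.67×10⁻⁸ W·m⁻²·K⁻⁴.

T ≈ 164 K

At equilibrium, absorbed power = emitted power.
Absorbing cross-section = A = 9.100 m²; emitting surface = 2A = 18.20 m² (ratio 2).
αS·A_cross = εσ·A_surf·T⁴  ⇒  T⁴ = αS/(ε·2σ).
T⁴ = 0.350·128/(0.54·2·5.67×10⁻⁸) = 7.316×10⁸ K⁴.
T = (7.316×10⁸)^(1/4).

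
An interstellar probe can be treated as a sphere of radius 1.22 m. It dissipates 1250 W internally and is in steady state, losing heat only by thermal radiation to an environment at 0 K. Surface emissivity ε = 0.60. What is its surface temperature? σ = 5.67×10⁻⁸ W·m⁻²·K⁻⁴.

Steady state: internal power = radiated power, P = εσA T⁴.
Radiating area A = 4πr² = 18.70 m².
T⁴ = P/(εσA) = 1250/(0.60·5.67×10⁻⁸·18.70) = 1.964×10⁹ K⁴.
T = (1.964×10⁹)^(1/4).

T ≈ 211 K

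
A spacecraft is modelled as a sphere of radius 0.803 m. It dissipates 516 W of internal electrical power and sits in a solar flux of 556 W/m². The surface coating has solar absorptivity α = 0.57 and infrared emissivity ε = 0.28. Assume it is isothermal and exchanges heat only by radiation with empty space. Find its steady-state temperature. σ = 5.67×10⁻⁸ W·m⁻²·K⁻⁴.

T ≈ 308 K

At steady state, absorbed solar power + internal power = radiated power.
Absorbed: α·S·A_cross = 0.57·556·2.026 = 642.0 W (cross-section πr²).
Total input = 642.0 + 516 = 1158 W.
Radiated: εσ·A_surf·T⁴ with A_surf = 4πr² = 8.103 m².
T⁴ = 1158/(0.28·5.67×10⁻⁸·8.103) = 9.002×10⁹ K⁴.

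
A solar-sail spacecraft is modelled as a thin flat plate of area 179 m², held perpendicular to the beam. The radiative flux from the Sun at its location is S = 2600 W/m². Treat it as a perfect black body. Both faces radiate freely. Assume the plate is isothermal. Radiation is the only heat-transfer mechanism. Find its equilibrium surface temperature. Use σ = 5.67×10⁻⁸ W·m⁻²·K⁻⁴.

T ≈ 389 K

At equilibrium, absorbed power = emitted power.
Absorbing cross-section = A = 179.0 m²; emitting surface = 2A = 358.0 m² (ratio 2).
S·A_cross = εσ·A_surf·T⁴  ⇒  T⁴ = S/(2σ).
T⁴ = 1.00·2600/(2·5.67×10⁻⁸) = 2.293×10¹⁰ K⁴.
T = (2.293×10¹⁰)^(1/4).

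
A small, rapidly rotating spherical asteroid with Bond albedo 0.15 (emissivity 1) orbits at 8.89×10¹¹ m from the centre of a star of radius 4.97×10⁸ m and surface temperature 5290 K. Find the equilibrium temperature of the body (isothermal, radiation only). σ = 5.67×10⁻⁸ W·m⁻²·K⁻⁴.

T ≈ 84.9 K

The star's surface emits σT_*⁴; at distance d the flux is S = σT_*⁴(R_*/d)².
S = 5.67×10⁻⁸·(5290)⁴·(4.97×10⁸/8.89×10¹¹)² = 13.88 W/m².
For an isothermal sphere T⁴ = (1−a)S/(4σ) = 5.201×10⁷ K⁴.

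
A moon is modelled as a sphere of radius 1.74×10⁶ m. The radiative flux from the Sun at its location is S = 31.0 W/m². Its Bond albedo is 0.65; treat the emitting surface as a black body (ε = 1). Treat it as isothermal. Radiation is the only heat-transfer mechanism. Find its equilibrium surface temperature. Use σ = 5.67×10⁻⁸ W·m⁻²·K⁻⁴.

T ≈ 83.2 K

At equilibrium, absorbed power = emitted power.
Absorbing cross-section = πr² = 9.511×10¹² m²; emitting surface = 4πr² = 3.805×10¹³ m² (ratio 4).
(1−a)S·A_cross = εσ·A_surf·T⁴  ⇒  T⁴ = (1−a)S/(4σ).
T⁴ = 0.350·31.0/(4·5.67×10⁻⁸) = 4.784×10⁷ K⁴.
T = (4.784×10⁷)^(1/4).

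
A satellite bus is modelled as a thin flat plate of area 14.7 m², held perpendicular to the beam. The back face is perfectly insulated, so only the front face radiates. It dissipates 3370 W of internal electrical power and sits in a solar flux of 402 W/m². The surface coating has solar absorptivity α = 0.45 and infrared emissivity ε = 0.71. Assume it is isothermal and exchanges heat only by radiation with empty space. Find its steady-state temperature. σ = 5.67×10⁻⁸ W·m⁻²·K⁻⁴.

T ≈ 318 K

At steady state, absorbed solar power + internal power = radiated power.
Absorbed: α·S·A_cross = 0.45·402·14.70 = 2659 W (cross-section A).
Total input = 2659 + 3370 = 6029 W.
Radiated: εσ·A_surf·T⁴ with A_surf = A = 14.70 m².
T⁴ = 6029/(0.71·5.67×10⁻⁸·14.70) = 1.019×10¹⁰ K⁴.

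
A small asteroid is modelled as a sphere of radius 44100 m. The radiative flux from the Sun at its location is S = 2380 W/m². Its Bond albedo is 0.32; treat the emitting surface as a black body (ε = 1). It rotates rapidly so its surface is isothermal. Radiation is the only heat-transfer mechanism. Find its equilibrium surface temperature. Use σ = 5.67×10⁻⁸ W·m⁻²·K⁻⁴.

At equilibrium, absorbed power = emitted power.
Absorbing cross-section = πr² = 6.110×10⁹ m²; emitting surface = 4πr² = 2.444×10¹⁰ m² (ratio 4).
(1−a)S·A_cross = εσ·A_surf·T⁴  ⇒  T⁴ = (1−a)S/(4σ).
T⁴ = 0.680·2380/(4·5.67×10⁻⁸) = 7.136×10⁹ K⁴.
T = (7.136×10⁹)^(1/4).

T ≈ 291 K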